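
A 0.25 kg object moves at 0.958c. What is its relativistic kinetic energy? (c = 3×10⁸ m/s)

γ = 1/√(1 - 0.958²) = 3.487
γ - 1 = 2.487
KE = (γ-1)mc² = 2.487 × 0.25 × (3×10⁸)² = 5.596×10¹⁶ J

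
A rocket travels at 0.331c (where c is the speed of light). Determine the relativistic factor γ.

v/c = 0.331, so (v/c)² = 0.109561
1 - (v/c)² = 0.890439
γ = 1/√(0.890439) = 1.060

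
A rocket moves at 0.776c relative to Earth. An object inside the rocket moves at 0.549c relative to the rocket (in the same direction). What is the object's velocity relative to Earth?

u = (u' + v)/(1 + u'v/c²)
Numerator: 0.549 + 0.776 = 1.325
Denominator: 1 + 0.426024 = 1.426024
u = 1.325/1.426024 = 0.9292c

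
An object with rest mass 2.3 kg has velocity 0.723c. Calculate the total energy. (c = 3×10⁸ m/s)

γ = 1/√(1 - 0.723²) = 1.4475
mc² = 2.3 × (3×10⁸)² = 2.070×10¹⁷ J
E = γmc² = 1.4475 × 2.070×10¹⁷ = 2.996×10¹⁷ J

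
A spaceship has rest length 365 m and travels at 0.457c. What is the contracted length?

Proper length L₀ = 365 m
γ = 1/√(1 - 0.457²) = 1.124
L = L₀/γ = 365/1.124 = 324.7 m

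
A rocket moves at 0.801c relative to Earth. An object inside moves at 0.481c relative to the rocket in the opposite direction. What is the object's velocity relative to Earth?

Object's velocity in rocket frame is u' = -0.481c
u = (u' + v)/(1 + u'v/c²) = (v - 0.481)/(1 - 0.481·v/c²)
Numerator: 0.801 - 0.481 = 0.32
Denominator: 1 - 0.385281 = 0.614719
u = 0.32/0.614719 = 0.5206c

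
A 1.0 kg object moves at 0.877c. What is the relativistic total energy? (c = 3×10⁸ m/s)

γ = 1/√(1 - 0.877²) = 2.081
mc² = 1.0 × (3×10⁸)² = 9.000×10¹⁶ J
E = γmc² = 2.081 × 9.000×10¹⁶ = 1.873×10¹⁷ J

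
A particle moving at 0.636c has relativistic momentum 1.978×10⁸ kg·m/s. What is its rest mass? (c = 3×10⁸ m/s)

γ = 1/√(1 - 0.636²) = 1.2959
v = 0.636 × 3×10⁸ = 1.908×10⁸ m/s
m = p/(γv) = 1.978×10⁸/(1.2959 × 1.908×10⁸) = 0.8000 kg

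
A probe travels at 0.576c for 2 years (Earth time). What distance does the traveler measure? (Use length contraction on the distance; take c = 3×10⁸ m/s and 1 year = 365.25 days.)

Earth distance: d = v × t = 0.576c × 2 yr = 1.0906×10¹⁶ m
γ = 1.2233
d' = d/γ = 1.0906×10¹⁶/1.2233 = 8.915×10¹⁵ m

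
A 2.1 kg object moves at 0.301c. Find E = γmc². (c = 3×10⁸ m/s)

γ = 1/√(1 - 0.301²) = 1.0486
mc² = 2.1 × (3×10⁸)² = 1.890×10¹⁷ J
E = γmc² = 1.0486 × 1.890×10¹⁷ = 1.982×10¹⁷ J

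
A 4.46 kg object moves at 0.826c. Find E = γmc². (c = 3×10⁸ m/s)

γ = 1/√(1 - 0.826²) = 1.774
mc² = 4.46 × (3×10⁸)² = 4.014×10¹⁷ J
E = γmc² = 1.774 × 4.014×10¹⁷ = 7.121×10¹⁷ J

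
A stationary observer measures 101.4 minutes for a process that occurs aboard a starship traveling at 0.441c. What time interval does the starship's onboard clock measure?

Dilated time Δt = 101.4 minutes
γ = 1/√(1 - 0.441²) = 1.1142
Δt₀ = Δt/γ = 101.4/1.1142 = 91.01 minutes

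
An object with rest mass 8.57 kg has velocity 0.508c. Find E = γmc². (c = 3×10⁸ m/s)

γ = 1/√(1 - 0.508²) = 1.16096
mc² = 8.57 × (3×10⁸)² = 7.713×10¹⁷ J
E = γmc² = 1.16096 × 7.713×10¹⁷ = 8.954×10¹⁷ J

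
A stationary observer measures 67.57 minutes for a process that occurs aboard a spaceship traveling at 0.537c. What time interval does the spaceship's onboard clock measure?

Dilated time Δt = 67.57 minutes
γ = 1/√(1 - 0.537²) = 1.1854
Δt₀ = Δt/γ = 67.57/1.1854 = 57.00 minutes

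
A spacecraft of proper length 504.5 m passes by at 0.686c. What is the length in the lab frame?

Proper length L₀ = 504.5 m
γ = 1/√(1 - 0.686²) = 1.3744
L = L₀/γ = 504.5/1.3744 = 367.1 m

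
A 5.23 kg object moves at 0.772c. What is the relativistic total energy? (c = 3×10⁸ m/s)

γ = 1/√(1 - 0.772²) = 1.57326
mc² = 5.23 × (3×10⁸)² = 4.707×10¹⁷ J
E = γmc² = 1.57326 × 4.707×10¹⁷ = 7.405×10¹⁷ J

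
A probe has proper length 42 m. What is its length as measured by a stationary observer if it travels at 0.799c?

Proper length L₀ = 42 m
γ = 1/√(1 - 0.799²) = 1.663
L = L₀/γ = 42/1.663 = 25.26 m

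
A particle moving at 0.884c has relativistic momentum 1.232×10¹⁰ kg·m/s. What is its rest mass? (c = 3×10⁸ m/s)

γ = 1/√(1 - 0.884²) = 2.139
v = 0.884 × 3×10⁸ = 2.652×10⁸ m/s
m = p/(γv) = 1.232×10¹⁰/(2.139 × 2.652×10⁸) = 21.72 kg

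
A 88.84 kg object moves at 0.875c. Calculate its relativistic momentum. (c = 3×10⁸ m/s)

γ = 1/√(1 - 0.875²) = 2.0656
v = 0.875 × 3×10⁸ = 2.625×10⁸ m/s
p = γmv = 2.0656 × 88.84 × 2.625×10⁸ = 4.817×10¹⁰ kg·m/s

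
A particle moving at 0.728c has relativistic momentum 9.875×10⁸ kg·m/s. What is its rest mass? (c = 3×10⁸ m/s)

γ = 1/√(1 - 0.728²) = 1.4586
v = 0.728 × 3×10⁸ = 2.184×10⁸ m/s
m = p/(γv) = 9.875×10⁸/(1.4586 × 2.184×10⁸) = 3.100 kg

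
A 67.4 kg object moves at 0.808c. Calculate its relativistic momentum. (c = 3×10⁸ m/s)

γ = 1/√(1 - 0.808²) = 1.697
v = 0.808 × 3×10⁸ = 2.424×10⁸ m/s
p = γmv = 1.697 × 67.4 × 2.424×10⁸ = 2.773×10¹⁰ kg·m/s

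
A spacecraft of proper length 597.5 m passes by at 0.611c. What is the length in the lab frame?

Proper length L₀ = 597.5 m
γ = 1/√(1 - 0.611²) = 1.2632
L = L₀/γ = 597.5/1.2632 = 473.0 m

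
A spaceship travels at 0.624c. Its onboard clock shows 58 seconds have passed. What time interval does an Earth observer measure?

Proper time Δt₀ = 58 seconds
γ = 1/√(1 - 0.624²) = 1.2797
Δt = γΔt₀ = 1.2797 × 58 = 74.22 seconds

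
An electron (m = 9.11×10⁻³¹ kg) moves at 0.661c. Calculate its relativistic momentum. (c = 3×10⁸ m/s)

γ = 1/√(1 - 0.661²) = 1.3326
v = 0.661 × 3×10⁸ = 1.983×10⁸ m/s
p = γmv = 1.3326 × 9.11×10⁻³¹ × 1.983×10⁸ = 2.407×10⁻²² kg·m/s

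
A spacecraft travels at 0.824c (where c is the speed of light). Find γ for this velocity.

v/c = 0.824, so (v/c)² = 0.678976
1 - (v/c)² = 0.321024
γ = 1/√(0.321024) = 1.765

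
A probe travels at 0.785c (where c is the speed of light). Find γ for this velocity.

v/c = 0.785, so (v/c)² = 0.616225
1 - (v/c)² = 0.383775
γ = 1/√(0.383775) = 1.614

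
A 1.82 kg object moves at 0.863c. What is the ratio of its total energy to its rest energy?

E = γmc², E₀ = mc²
E/E₀ = γ = 1/√(1 - 0.863²) = 1.979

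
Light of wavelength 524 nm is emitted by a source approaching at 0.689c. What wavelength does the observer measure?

β = 0.689
Wavelength Doppler factor = √(0.311/1.689) = √(0.184133) = 0.42911
λ_obs = 524 × 0.42911 = 224.9 nm (blueshift)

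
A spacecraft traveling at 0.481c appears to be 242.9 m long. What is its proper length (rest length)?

Contracted length L = 242.9 m
γ = 1/√(1 - 0.481²) = 1.141
L₀ = γL = 1.141 × 242.9 = 277.1 m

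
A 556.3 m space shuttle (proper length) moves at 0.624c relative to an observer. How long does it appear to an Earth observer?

Proper length L₀ = 556.3 m
γ = 1/√(1 - 0.624²) = 1.2797
L = L₀/γ = 556.3/1.2797 = 434.7 m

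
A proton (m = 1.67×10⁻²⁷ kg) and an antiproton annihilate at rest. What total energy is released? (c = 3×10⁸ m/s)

Both particles have the same rest mass, so total mass = 2m
E = 2m·c² = 2 × 1.67×10⁻²⁷ × (3×10⁸)²
= 2 × 1.67×10⁻²⁷ × 9×10¹⁶
= 3.006×10⁻¹⁰ J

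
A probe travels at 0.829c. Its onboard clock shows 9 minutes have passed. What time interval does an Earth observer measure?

Proper time Δt₀ = 9 minutes
γ = 1/√(1 - 0.829²) = 1.788
Δt = γΔt₀ = 1.788 × 9 = 16.09 minutes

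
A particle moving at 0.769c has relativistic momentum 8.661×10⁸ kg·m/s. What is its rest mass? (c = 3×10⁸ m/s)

γ = 1/√(1 - 0.769²) = 1.564
v = 0.769 × 3×10⁸ = 2.307×10⁸ m/s
m = p/(γv) = 8.661×10⁸/(1.564 × 2.307×10⁸) = 2.400 kg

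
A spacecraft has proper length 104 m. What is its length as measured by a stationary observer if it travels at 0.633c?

Proper length L₀ = 104 m
γ = 1/√(1 - 0.633²) = 1.2917
L = L₀/γ = 104/1.2917 = 80.51 m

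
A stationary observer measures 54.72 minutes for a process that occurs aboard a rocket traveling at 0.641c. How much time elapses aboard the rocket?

Dilated time Δt = 54.72 minutes
γ = 1/√(1 - 0.641²) = 1.303
Δt₀ = Δt/γ = 54.72/1.303 = 42.00 minutes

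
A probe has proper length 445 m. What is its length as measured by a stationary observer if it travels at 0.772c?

Proper length L₀ = 445 m
γ = 1/√(1 - 0.772²) = 1.573
L = L₀/γ = 445/1.573 = 282.9 m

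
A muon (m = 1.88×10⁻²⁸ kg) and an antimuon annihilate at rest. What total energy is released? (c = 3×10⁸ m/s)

Both particles have the same rest mass, so total mass = 2m
E = 2m·c² = 2 × 1.88×10⁻²⁸ × (3×10⁸)²
= 2 × 1.88×10⁻²⁸ × 9×10¹⁶
= 3.384×10⁻¹¹ J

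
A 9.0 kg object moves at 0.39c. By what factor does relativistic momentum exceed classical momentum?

p_rel = γmv, p_class = mv
Ratio = γ = 1/√(1 - 0.39²) = 1.086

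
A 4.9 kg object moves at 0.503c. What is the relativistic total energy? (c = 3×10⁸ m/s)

γ = 1/√(1 - 0.503²) = 1.157
mc² = 4.9 × (3×10⁸)² = 4.410×10¹⁷ J
E = γmc² = 1.157 × 4.410×10¹⁷ = 5.102×10¹⁷ J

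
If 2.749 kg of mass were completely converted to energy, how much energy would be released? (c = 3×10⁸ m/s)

Using E = mc²:
c² = (3×10⁸)² = 9×10¹⁶ m²/s²
E = 2.749 × 9×10¹⁶ = 2.474×10¹⁷ J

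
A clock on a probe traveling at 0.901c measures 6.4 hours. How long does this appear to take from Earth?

Proper time Δt₀ = 6.4 hours
γ = 1/√(1 - 0.901²) = 2.305
Δt = γΔt₀ = 2.305 × 6.4 = 14.75 hours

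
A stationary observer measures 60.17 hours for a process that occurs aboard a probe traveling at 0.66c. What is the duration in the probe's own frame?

Dilated time Δt = 60.17 hours
γ = 1/√(1 - 0.66²) = 1.3311
Δt₀ = Δt/γ = 60.17/1.3311 = 45.20 hours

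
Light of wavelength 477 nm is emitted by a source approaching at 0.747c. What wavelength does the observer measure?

β = 0.747
Wavelength Doppler factor = √(0.253/1.747) = √(0.14482) = 0.3806
λ_obs = 477 × 0.3806 = 181.5 nm (blueshift)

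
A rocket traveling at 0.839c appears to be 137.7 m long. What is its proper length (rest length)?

Contracted length L = 137.7 m
γ = 1/√(1 - 0.839²) = 1.838
L₀ = γL = 1.838 × 137.7 = 253.1 m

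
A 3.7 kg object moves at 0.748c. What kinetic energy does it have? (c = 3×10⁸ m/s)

γ = 1/√(1 - 0.748²) = 1.5067
γ - 1 = 0.5067
KE = (γ-1)mc² = 0.5067 × 3.7 × (3×10⁸)² = 1.687×10¹⁷ J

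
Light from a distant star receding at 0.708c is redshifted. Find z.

β = 0.708
(1+β)/(1-β) = 1.708/0.292 = 5.8493
√(5.8493) = 2.419
z = 2.419 - 1 = 1.419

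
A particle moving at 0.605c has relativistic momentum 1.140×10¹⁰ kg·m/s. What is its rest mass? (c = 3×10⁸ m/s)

γ = 1/√(1 - 0.605²) = 1.256
v = 0.605 × 3×10⁸ = 1.815×10⁸ m/s
m = p/(γv) = 1.140×10¹⁰/(1.256 × 1.815×10⁸) = 50.01 kg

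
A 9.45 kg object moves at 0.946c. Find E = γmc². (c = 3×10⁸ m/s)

γ = 1/√(1 - 0.946²) = 3.085
mc² = 9.45 × (3×10⁸)² = 8.505×10¹⁷ J
E = γmc² = 3.085 × 8.505×10¹⁷ = 2.624×10¹⁸ J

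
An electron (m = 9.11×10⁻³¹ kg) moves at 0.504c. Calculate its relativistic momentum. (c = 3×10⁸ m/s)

γ = 1/√(1 - 0.504²) = 1.158
v = 0.504 × 3×10⁸ = 1.512×10⁸ m/s
p = γmv = 1.158 × 9.11×10⁻³¹ × 1.512×10⁸ = 1.595×10⁻²² kg·m/s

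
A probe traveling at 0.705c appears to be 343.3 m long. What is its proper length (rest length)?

Contracted length L = 343.3 m
γ = 1/√(1 - 0.705²) = 1.410
L₀ = γL = 1.410 × 343.3 = 484.1 m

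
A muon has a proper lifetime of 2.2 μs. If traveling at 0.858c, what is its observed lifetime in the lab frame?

Proper lifetime τ₀ = 2.2 μs
γ = 1/√(1 - 0.858²) = 1.947
τ = γτ₀ = 1.947 × 2.2 μs = 4.283 μs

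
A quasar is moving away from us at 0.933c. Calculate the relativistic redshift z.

β = 0.933
(1+β)/(1-β) = 1.933/0.067 = 28.85
√(28.85) = 5.371
z = 5.371 - 1 = 4.371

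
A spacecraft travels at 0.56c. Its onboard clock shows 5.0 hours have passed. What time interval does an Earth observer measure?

Proper time Δt₀ = 5.0 hours
γ = 1/√(1 - 0.56²) = 1.207
Δt = γΔt₀ = 1.207 × 5.0 = 6.035 hours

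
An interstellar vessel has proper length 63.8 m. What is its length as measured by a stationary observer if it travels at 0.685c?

Proper length L₀ = 63.8 m
γ = 1/√(1 - 0.685²) = 1.3726
L = L₀/γ = 63.8/1.3726 = 46.48 m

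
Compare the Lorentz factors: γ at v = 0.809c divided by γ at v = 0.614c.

γ₁ = 1/√(1 - 0.809²) = 1.701
γ₂ = 1/√(1 - 0.614²) = 1.267
γ₁/γ₂ = 1.701/1.267 = 1.343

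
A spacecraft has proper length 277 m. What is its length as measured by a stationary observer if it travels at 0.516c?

Proper length L₀ = 277 m
γ = 1/√(1 - 0.516²) = 1.1674
L = L₀/γ = 277/1.1674 = 237.3 m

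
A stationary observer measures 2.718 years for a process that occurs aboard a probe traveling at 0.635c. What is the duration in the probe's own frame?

Dilated time Δt = 2.718 years
γ = 1/√(1 - 0.635²) = 1.294
Δt₀ = Δt/γ = 2.718/1.294 = 2.100 years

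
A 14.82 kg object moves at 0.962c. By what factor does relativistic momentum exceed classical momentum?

p_rel = γmv, p_class = mv
Ratio = γ = 1/√(1 - 0.962²) = 3.662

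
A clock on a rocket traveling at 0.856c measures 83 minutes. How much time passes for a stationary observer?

Proper time Δt₀ = 83 minutes
γ = 1/√(1 - 0.856²) = 1.934
Δt = γΔt₀ = 1.934 × 83 = 160.5 minutes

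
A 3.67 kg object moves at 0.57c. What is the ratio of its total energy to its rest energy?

E = γmc², E₀ = mc²
E/E₀ = γ = 1/√(1 - 0.57²) = 1.217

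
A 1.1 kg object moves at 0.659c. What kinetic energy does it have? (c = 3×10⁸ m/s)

γ = 1/√(1 - 0.659²) = 1.3295
γ - 1 = 0.3295
KE = (γ-1)mc² = 0.3295 × 1.1 × (3×10⁸)² = 3.262×10¹⁶ J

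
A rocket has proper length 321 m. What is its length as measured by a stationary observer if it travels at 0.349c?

Proper length L₀ = 321 m
γ = 1/√(1 - 0.349²) = 1.067
L = L₀/γ = 321/1.067 = 300.8 m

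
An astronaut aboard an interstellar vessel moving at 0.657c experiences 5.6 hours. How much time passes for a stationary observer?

Proper time Δt₀ = 5.6 hours
γ = 1/√(1 - 0.657²) = 1.3265
Δt = γΔt₀ = 1.3265 × 5.6 = 7.428 hours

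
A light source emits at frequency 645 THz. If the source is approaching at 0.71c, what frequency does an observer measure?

β = v/c = 0.71
(1+β)/(1-β) = 1.71/0.29 = 5.897
Doppler factor = √(5.897) = 2.428
f_obs = 645 × 2.428 = 1566 THz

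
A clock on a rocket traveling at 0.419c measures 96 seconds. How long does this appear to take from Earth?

Proper time Δt₀ = 96 seconds
γ = 1/√(1 - 0.419²) = 1.101
Δt = γΔt₀ = 1.101 × 96 = 105.7 seconds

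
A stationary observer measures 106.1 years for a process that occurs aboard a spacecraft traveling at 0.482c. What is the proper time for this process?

Dilated time Δt = 106.1 years
γ = 1/√(1 - 0.482²) = 1.1413
Δt₀ = Δt/γ = 106.1/1.1413 = 92.96 years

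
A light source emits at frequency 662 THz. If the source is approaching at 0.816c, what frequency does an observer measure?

β = v/c = 0.816
(1+β)/(1-β) = 1.816/0.184 = 9.870
Doppler factor = √(9.870) = 3.142
f_obs = 662 × 3.142 = 2080 THz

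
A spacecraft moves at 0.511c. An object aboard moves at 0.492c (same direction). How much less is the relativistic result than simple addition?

Classical: u' + v = 0.492 + 0.511 = 1.003c
Relativistic: u = (0.492 + 0.511)/(1 + 0.251412) = 1.003/1.251412 = 0.8015c
Difference: 1.003 - 0.8015 = 0.2015c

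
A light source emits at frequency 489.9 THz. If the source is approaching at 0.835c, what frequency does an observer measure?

β = v/c = 0.835
(1+β)/(1-β) = 1.835/0.165 = 11.12
Doppler factor = √(11.12) = 3.335
f_obs = 489.9 × 3.335 = 1634 THz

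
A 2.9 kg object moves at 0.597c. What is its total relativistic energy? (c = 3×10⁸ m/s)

γ = 1/√(1 - 0.597²) = 1.2465
mc² = 2.9 × (3×10⁸)² = 2.610×10¹⁷ J
E = γmc² = 1.2465 × 2.610×10¹⁷ = 3.253×10¹⁷ J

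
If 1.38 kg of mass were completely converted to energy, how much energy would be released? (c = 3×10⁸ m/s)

Using E = mc²:
c² = (3×10⁸)² = 9×10¹⁶ m²/s²
E = 1.38 × 9×10¹⁶ = 1.242×10¹⁷ J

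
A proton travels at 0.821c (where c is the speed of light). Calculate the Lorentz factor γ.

v/c = 0.821, so (v/c)² = 0.674041
1 - (v/c)² = 0.325959
γ = 1/√(0.325959) = 1.752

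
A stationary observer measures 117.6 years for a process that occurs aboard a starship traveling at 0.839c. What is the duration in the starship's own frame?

Dilated time Δt = 117.6 years
γ = 1/√(1 - 0.839²) = 1.8378
Δt₀ = Δt/γ = 117.6/1.8378 = 63.99 years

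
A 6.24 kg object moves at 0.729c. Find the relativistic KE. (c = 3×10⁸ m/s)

γ = 1/√(1 - 0.729²) = 1.4609
γ - 1 = 0.4609
KE = (γ-1)mc² = 0.4609 × 6.24 × (3×10⁸)² = 2.588×10¹⁷ J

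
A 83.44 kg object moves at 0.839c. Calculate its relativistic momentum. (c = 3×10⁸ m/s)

γ = 1/√(1 - 0.839²) = 1.838
v = 0.839 × 3×10⁸ = 2.517×10⁸ m/s
p = γmv = 1.838 × 83.44 × 2.517×10⁸ = 3.860×10¹⁰ kg·m/s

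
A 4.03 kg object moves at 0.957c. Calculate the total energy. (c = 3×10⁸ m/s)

γ = 1/√(1 - 0.957²) = 3.447
mc² = 4.03 × (3×10⁸)² = 3.627×10¹⁷ J
E = γmc² = 3.447 × 3.627×10¹⁷ = 1.250×10¹⁸ J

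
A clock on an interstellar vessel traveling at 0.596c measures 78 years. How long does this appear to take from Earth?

Proper time Δt₀ = 78 years
γ = 1/√(1 - 0.596²) = 1.2454
Δt = γΔt₀ = 1.2454 × 78 = 97.14 years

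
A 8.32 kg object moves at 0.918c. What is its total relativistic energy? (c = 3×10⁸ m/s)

γ = 1/√(1 - 0.918²) = 2.522
mc² = 8.32 × (3×10⁸)² = 7.488×10¹⁷ J
E = γmc² = 2.522 × 7.488×10¹⁷ = 1.888×10¹⁸ J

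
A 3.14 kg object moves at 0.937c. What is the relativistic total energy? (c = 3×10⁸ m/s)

γ = 1/√(1 - 0.937²) = 2.8626
mc² = 3.14 × (3×10⁸)² = 2.826×10¹⁷ J
E = γmc² = 2.8626 × 2.826×10¹⁷ = 8.090×10¹⁷ J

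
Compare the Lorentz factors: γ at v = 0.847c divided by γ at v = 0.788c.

γ₁ = 1/√(1 - 0.847²) = 1.881
γ₂ = 1/√(1 - 0.788²) = 1.624
γ₁/γ₂ = 1.881/1.624 = 1.158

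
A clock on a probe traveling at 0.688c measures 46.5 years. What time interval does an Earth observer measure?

Proper time Δt₀ = 46.5 years
γ = 1/√(1 - 0.688²) = 1.378
Δt = γΔt₀ = 1.378 × 46.5 = 64.08 years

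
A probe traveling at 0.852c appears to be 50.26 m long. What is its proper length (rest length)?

Contracted length L = 50.26 m
γ = 1/√(1 - 0.852²) = 1.910
L₀ = γL = 1.910 × 50.26 = 96.00 m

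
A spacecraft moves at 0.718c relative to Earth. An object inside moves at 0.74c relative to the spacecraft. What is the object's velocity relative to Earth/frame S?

u = (u' + v)/(1 + u'v/c²)
Numerator: 0.74 + 0.718 = 1.458
Denominator: 1 + 0.53132 = 1.53132
u = 1.458/1.53132 = 0.9521c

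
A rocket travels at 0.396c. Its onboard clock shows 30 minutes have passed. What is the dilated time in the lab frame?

Proper time Δt₀ = 30 minutes
γ = 1/√(1 - 0.396²) = 1.089
Δt = γΔt₀ = 1.089 × 30 = 32.67 minutes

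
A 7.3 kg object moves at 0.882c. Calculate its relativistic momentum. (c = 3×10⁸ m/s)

γ = 1/√(1 - 0.882²) = 2.122
v = 0.882 × 3×10⁸ = 2.646×10⁸ m/s
p = γmv = 2.122 × 7.3 × 2.646×10⁸ = 4.099×10⁹ kg·m/s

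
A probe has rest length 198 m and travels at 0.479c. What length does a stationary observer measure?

Proper length L₀ = 198 m
γ = 1/√(1 - 0.479²) = 1.139
L = L₀/γ = 198/1.139 = 173.8 m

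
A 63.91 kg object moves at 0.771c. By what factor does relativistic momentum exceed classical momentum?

p_rel = γmv, p_class = mv
Ratio = γ = 1/√(1 - 0.771²) = 1.570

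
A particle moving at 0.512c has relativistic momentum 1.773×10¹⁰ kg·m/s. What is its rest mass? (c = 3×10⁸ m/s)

γ = 1/√(1 - 0.512²) = 1.1642
v = 0.512 × 3×10⁸ = 1.536×10⁸ m/s
m = p/(γv) = 1.773×10¹⁰/(1.1642 × 1.536×10⁸) = 99.15 kg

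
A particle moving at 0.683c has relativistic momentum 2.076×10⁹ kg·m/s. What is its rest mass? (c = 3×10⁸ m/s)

γ = 1/√(1 - 0.683²) = 1.3691
v = 0.683 × 3×10⁸ = 2.049×10⁸ m/s
m = p/(γv) = 2.076×10⁹/(1.3691 × 2.049×10⁸) = 7.400 kg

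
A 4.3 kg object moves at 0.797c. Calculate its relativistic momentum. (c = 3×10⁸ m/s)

γ = 1/√(1 - 0.797²) = 1.6557
v = 0.797 × 3×10⁸ = 2.391×10⁸ m/s
p = γmv = 1.6557 × 4.3 × 2.391×10⁸ = 1.702×10⁹ kg·m/s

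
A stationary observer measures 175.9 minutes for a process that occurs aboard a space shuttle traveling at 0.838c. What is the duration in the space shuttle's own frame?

Dilated time Δt = 175.9 minutes
γ = 1/√(1 - 0.838²) = 1.8326
Δt₀ = Δt/γ = 175.9/1.8326 = 95.98 minutes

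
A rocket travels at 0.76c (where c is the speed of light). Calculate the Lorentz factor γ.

v/c = 0.76, so (v/c)² = 0.5776
1 - (v/c)² = 0.4224
γ = 1/√(0.4224) = 1.539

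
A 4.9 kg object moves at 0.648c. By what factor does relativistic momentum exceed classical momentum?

p_rel = γmv, p_class = mv
Ratio = γ = 1/√(1 - 0.648²) = 1.313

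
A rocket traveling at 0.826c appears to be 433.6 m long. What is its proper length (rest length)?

Contracted length L = 433.6 m
γ = 1/√(1 - 0.826²) = 1.774
L₀ = γL = 1.774 × 433.6 = 769.2 m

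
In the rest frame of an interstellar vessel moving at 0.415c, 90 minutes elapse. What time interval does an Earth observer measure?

Proper time Δt₀ = 90 minutes
γ = 1/√(1 - 0.415²) = 1.0991
Δt = γΔt₀ = 1.0991 × 90 = 98.92 minutes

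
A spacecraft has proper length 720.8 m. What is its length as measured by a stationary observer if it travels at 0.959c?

Proper length L₀ = 720.8 m
γ = 1/√(1 - 0.959²) = 3.529
L = L₀/γ = 720.8/3.529 = 204.3 m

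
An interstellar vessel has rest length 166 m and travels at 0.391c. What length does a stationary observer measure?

Proper length L₀ = 166 m
γ = 1/√(1 - 0.391²) = 1.0865
L = L₀/γ = 166/1.0865 = 152.8 m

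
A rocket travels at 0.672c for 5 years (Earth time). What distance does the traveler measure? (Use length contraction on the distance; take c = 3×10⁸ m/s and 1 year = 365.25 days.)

Earth distance: d = v × t = 0.672c × 5 yr = 3.181×10¹⁶ m
γ = 1.350
d' = d/γ = 3.181×10¹⁶/1.350 = 2.356×10¹⁶ m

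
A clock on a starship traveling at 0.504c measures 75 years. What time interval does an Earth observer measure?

Proper time Δt₀ = 75 years
γ = 1/√(1 - 0.504²) = 1.1578
Δt = γΔt₀ = 1.1578 × 75 = 86.84 years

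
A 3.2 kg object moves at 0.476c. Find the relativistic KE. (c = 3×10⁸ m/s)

γ = 1/√(1 - 0.476²) = 1.1371
γ - 1 = 0.1371
KE = (γ-1)mc² = 0.1371 × 3.2 × (3×10⁸)² = 3.948×10¹⁶ J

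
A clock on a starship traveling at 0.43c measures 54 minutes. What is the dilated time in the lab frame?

Proper time Δt₀ = 54 minutes
γ = 1/√(1 - 0.43²) = 1.1076
Δt = γΔt₀ = 1.1076 × 54 = 59.81 minutes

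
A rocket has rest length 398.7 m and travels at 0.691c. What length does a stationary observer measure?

Proper length L₀ = 398.7 m
γ = 1/√(1 - 0.691²) = 1.3834
L = L₀/γ = 398.7/1.3834 = 288.2 m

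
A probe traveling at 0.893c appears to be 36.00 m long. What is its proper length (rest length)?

Contracted length L = 36.00 m
γ = 1/√(1 - 0.893²) = 2.222
L₀ = γL = 2.222 × 36.00 = 79.99 m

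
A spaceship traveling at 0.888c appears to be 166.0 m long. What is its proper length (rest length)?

Contracted length L = 166.0 m
γ = 1/√(1 - 0.888²) = 2.1747
L₀ = γL = 2.1747 × 166.0 = 361.0 m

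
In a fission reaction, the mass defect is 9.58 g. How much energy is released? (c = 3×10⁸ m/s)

Convert mass defect: Δm = 9.58 g = 0.00958 kg
E = Δm·c² = 0.00958 × (3×10⁸)²
= 0.00958 × 9×10¹⁶ = 8.622×10¹⁴ J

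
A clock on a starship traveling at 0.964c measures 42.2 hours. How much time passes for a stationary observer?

Proper time Δt₀ = 42.2 hours
γ = 1/√(1 - 0.964²) = 3.761
Δt = γΔt₀ = 3.761 × 42.2 = 158.7 hours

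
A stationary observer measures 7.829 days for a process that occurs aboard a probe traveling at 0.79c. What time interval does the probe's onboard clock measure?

Dilated time Δt = 7.829 days
γ = 1/√(1 - 0.79²) = 1.631
Δt₀ = Δt/γ = 7.829/1.631 = 4.800 days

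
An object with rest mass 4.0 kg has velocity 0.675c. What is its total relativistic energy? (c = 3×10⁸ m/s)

γ = 1/√(1 - 0.675²) = 1.3553
mc² = 4.0 × (3×10⁸)² = 3.600×10¹⁷ J
E = γmc² = 1.3553 × 3.600×10¹⁷ = 4.879×10¹⁷ J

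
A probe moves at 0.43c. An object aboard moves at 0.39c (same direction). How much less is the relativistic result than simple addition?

Classical: u' + v = 0.39 + 0.43 = 0.82c
Relativistic: u = (0.39 + 0.43)/(1 + 0.1677) = 0.82/1.1677 = 0.7022c
Difference: 0.82 - 0.7022 = 0.1178c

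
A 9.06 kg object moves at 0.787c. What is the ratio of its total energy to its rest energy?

E = γmc², E₀ = mc²
E/E₀ = γ = 1/√(1 - 0.787²) = 1.621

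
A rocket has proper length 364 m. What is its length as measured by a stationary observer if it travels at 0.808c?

Proper length L₀ = 364 m
γ = 1/√(1 - 0.808²) = 1.697
L = L₀/γ = 364/1.697 = 214.5 m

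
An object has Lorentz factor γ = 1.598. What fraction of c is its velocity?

From γ = 1/√(1 - v²/c²):
1/γ² = 1/1.598² = 0.3916
v²/c² = 1 - 0.3916 = 0.6084
v/c = √(0.6084) = 0.7800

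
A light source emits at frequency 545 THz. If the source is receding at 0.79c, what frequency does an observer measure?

β = v/c = 0.79
(1-β)/(1+β) = 0.21/1.79 = 0.1173
Doppler factor = √(0.1173) = 0.3425
f_obs = 545 × 0.3425 = 186.7 THz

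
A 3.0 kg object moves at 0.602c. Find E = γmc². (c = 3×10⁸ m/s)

γ = 1/√(1 - 0.602²) = 1.2524
mc² = 3.0 × (3×10⁸)² = 2.700×10¹⁷ J
E = γmc² = 1.2524 × 2.700×10¹⁷ = 3.381×10¹⁷ J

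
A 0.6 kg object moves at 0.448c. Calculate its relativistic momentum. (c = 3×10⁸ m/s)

γ = 1/√(1 - 0.448²) = 1.1185
v = 0.448 × 3×10⁸ = 1.344×10⁸ m/s
p = γmv = 1.1185 × 0.6 × 1.344×10⁸ = 9.020×10⁷ kg·m/s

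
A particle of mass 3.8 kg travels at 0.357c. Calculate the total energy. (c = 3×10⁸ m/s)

γ = 1/√(1 - 0.357²) = 1.0705
mc² = 3.8 × (3×10⁸)² = 3.420×10¹⁷ J
E = γmc² = 1.0705 × 3.420×10¹⁷ = 3.661×10¹⁷ J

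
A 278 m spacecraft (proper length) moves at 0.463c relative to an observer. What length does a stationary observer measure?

Proper length L₀ = 278 m
γ = 1/√(1 - 0.463²) = 1.1282
L = L₀/γ = 278/1.1282 = 246.4 m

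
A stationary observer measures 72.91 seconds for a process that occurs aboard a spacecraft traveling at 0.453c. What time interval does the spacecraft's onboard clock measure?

Dilated time Δt = 72.91 seconds
γ = 1/√(1 - 0.453²) = 1.1217
Δt₀ = Δt/γ = 72.91/1.1217 = 65.00 seconds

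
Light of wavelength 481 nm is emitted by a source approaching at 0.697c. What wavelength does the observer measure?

β = 0.697
Wavelength Doppler factor = √(0.303/1.697) = √(0.17855) = 0.42255
λ_obs = 481 × 0.42255 = 203.2 nm (blueshift)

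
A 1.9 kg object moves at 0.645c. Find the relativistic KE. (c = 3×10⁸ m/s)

γ = 1/√(1 - 0.645²) = 1.3086
γ - 1 = 0.3086
KE = (γ-1)mc² = 0.3086 × 1.9 × (3×10⁸)² = 5.277×10¹⁶ J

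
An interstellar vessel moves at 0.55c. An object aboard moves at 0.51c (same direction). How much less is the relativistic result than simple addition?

Classical: u' + v = 0.51 + 0.55 = 1.06c
Relativistic: u = (0.51 + 0.55)/(1 + 0.2805) = 1.06/1.2805 = 0.8278c
Difference: 1.06 - 0.8278 = 0.2322c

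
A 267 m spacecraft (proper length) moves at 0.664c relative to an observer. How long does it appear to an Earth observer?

Proper length L₀ = 267 m
γ = 1/√(1 - 0.664²) = 1.3374
L = L₀/γ = 267/1.3374 = 199.6 m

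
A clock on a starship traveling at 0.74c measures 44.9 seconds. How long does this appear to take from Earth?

Proper time Δt₀ = 44.9 seconds
γ = 1/√(1 - 0.74²) = 1.4868
Δt = γΔt₀ = 1.4868 × 44.9 = 66.76 seconds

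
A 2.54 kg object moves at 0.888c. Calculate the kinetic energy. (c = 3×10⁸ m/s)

γ = 1/√(1 - 0.888²) = 2.1747
γ - 1 = 1.1747
KE = (γ-1)mc² = 1.1747 × 2.54 × (3×10⁸)² = 2.685×10¹⁷ J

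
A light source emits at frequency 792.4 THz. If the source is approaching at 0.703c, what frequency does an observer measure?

β = v/c = 0.703
(1+β)/(1-β) = 1.703/0.297 = 5.734
Doppler factor = √(5.734) = 2.3946
f_obs = 792.4 × 2.3946 = 1897 THz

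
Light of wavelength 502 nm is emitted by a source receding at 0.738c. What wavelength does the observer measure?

β = 0.738
Wavelength Doppler factor = √(1.738/0.262) = √(6.634) = 2.576
λ_obs = 502 × 2.576 = 1293 nm (redshift)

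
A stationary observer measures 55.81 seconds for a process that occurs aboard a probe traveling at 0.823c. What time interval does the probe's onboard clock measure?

Dilated time Δt = 55.81 seconds
γ = 1/√(1 - 0.823²) = 1.7604
Δt₀ = Δt/γ = 55.81/1.7604 = 31.70 seconds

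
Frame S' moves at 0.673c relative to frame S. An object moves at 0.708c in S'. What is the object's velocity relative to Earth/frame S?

u = (u' + v)/(1 + u'v/c²)
Numerator: 0.708 + 0.673 = 1.381
Denominator: 1 + 0.476484 = 1.476484
u = 1.381/1.476484 = 0.9353c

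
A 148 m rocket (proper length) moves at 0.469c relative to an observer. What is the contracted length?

Proper length L₀ = 148 m
γ = 1/√(1 - 0.469²) = 1.132
L = L₀/γ = 148/1.132 = 130.7 m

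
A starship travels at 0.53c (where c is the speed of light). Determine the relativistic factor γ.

v/c = 0.53, so (v/c)² = 0.2809
1 - (v/c)² = 0.7191
γ = 1/√(0.7191) = 1.179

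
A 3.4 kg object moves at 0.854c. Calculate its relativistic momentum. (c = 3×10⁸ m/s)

γ = 1/√(1 - 0.854²) = 1.922
v = 0.854 × 3×10⁸ = 2.562×10⁸ m/s
p = γmv = 1.922 × 3.4 × 2.562×10⁸ = 1.674×10⁹ kg·m/s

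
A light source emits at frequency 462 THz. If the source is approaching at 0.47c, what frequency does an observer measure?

β = v/c = 0.47
(1+β)/(1-β) = 1.47/0.53 = 2.7736
Doppler factor = √(2.7736) = 1.6654
f_obs = 462 × 1.6654 = 769.4 THz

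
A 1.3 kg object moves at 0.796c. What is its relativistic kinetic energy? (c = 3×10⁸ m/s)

γ = 1/√(1 - 0.796²) = 1.65208
γ - 1 = 0.65208
KE = (γ-1)mc² = 0.65208 × 1.3 × (3×10⁸)² = 7.629×10¹⁶ J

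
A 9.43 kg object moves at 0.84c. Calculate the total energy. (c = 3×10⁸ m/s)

γ = 1/√(1 - 0.84²) = 1.843
mc² = 9.43 × (3×10⁸)² = 8.487×10¹⁷ J
E = γmc² = 1.843 × 8.487×10¹⁷ = 1.564×10¹⁸ J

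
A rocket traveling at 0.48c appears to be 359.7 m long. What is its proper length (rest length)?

Contracted length L = 359.7 m
γ = 1/√(1 - 0.48²) = 1.1399
L₀ = γL = 1.1399 × 359.7 = 410.0 m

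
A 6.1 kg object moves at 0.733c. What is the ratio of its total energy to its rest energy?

E = γmc², E₀ = mc²
E/E₀ = γ = 1/√(1 - 0.733²) = 1.470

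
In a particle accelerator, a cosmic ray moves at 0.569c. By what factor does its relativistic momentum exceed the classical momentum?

p_rel = γmv, p_class = mv
Ratio = γ = 1/√(1 - 0.569²)
= 1/√(0.676239) = 1.216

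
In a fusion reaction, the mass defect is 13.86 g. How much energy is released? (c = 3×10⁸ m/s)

Convert mass defect: Δm = 13.86 g = 0.01386 kg
E = Δm·c² = 0.01386 × (3×10⁸)²
= 0.01386 × 9×10¹⁶ = 1.247×10¹⁵ J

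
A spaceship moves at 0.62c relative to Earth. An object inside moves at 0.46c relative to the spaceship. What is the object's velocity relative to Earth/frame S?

u = (u' + v)/(1 + u'v/c²)
Numerator: 0.46 + 0.62 = 1.08
Denominator: 1 + 0.2852 = 1.2852
u = 1.08/1.2852 = 0.8403c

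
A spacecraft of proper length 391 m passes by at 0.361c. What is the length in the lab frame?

Proper length L₀ = 391 m
γ = 1/√(1 - 0.361²) = 1.0723
L = L₀/γ = 391/1.0723 = 364.6 m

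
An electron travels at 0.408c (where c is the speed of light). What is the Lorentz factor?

v/c = 0.408, so (v/c)² = 0.166464
1 - (v/c)² = 0.833536
γ = 1/√(0.833536) = 1.095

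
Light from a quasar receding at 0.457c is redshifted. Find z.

β = 0.457
(1+β)/(1-β) = 1.457/0.543 = 2.68324
√(2.68324) = 1.6381
z = 1.6381 - 1 = 0.6381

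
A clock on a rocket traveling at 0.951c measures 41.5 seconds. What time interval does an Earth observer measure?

Proper time Δt₀ = 41.5 seconds
γ = 1/√(1 - 0.951²) = 3.234
Δt = γΔt₀ = 3.234 × 41.5 = 134.2 seconds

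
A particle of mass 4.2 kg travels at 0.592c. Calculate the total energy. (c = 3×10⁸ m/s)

γ = 1/√(1 - 0.592²) = 1.2408
mc² = 4.2 × (3×10⁸)² = 3.780×10¹⁷ J
E = γmc² = 1.2408 × 3.780×10¹⁷ = 4.690×10¹⁷ J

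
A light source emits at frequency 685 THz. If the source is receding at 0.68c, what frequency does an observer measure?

β = v/c = 0.68
(1-β)/(1+β) = 0.32/1.68 = 0.19048
Doppler factor = √(0.19048) = 0.43644
f_obs = 685 × 0.43644 = 299.0 THz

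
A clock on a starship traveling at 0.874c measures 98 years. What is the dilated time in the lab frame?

Proper time Δt₀ = 98 years
γ = 1/√(1 - 0.874²) = 2.058
Δt = γΔt₀ = 2.058 × 98 = 201.7 years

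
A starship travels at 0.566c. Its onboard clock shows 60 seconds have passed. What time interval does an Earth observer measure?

Proper time Δt₀ = 60 seconds
γ = 1/√(1 - 0.566²) = 1.213
Δt = γΔt₀ = 1.213 × 60 = 72.78 seconds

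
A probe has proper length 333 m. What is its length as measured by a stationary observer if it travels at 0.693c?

Proper length L₀ = 333 m
γ = 1/√(1 - 0.693²) = 1.387
L = L₀/γ = 333/1.387 = 240.1 m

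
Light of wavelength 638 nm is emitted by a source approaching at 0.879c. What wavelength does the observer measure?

β = 0.879
Wavelength Doppler factor = √(0.121/1.879) = √(0.06440) = 0.2538
λ_obs = 638 × 0.2538 = 161.9 nm (blueshift)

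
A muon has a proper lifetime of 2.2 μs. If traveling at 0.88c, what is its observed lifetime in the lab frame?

Proper lifetime τ₀ = 2.2 μs
γ = 1/√(1 - 0.88²) = 2.1054
τ = γτ₀ = 2.1054 × 2.2 μs = 4.632 μs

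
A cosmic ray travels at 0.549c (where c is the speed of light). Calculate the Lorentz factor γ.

v/c = 0.549, so (v/c)² = 0.301401
1 - (v/c)² = 0.698599
γ = 1/√(0.698599) = 1.196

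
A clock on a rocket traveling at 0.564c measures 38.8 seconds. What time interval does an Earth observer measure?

Proper time Δt₀ = 38.8 seconds
γ = 1/√(1 - 0.564²) = 1.211
Δt = γΔt₀ = 1.211 × 38.8 = 46.99 seconds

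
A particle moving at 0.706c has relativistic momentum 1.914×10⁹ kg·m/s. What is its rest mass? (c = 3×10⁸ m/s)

γ = 1/√(1 - 0.706²) = 1.412
v = 0.706 × 3×10⁸ = 2.118×10⁸ m/s
m = p/(γv) = 1.914×10⁹/(1.412 × 2.118×10⁸) = 6.400 kg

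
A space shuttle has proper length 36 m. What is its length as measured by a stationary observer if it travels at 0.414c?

Proper length L₀ = 36 m
γ = 1/√(1 - 0.414²) = 1.0986
L = L₀/γ = 36/1.0986 = 32.77 m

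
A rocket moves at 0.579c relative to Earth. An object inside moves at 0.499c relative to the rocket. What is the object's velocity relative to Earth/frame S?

u = (u' + v)/(1 + u'v/c²)
Numerator: 0.499 + 0.579 = 1.078
Denominator: 1 + 0.288921 = 1.288921
u = 1.078/1.288921 = 0.8364c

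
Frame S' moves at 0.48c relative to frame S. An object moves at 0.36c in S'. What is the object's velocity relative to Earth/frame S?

u = (u' + v)/(1 + u'v/c²)
Numerator: 0.36 + 0.48 = 0.84
Denominator: 1 + 0.1728 = 1.1728
u = 0.84/1.1728 = 0.7162c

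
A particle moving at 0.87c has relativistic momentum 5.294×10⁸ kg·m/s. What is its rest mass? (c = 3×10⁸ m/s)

γ = 1/√(1 - 0.87²) = 2.028
v = 0.87 × 3×10⁸ = 2.610×10⁸ m/s
m = p/(γv) = 5.294×10⁸/(2.028 × 2.610×10⁸) = 1.000 kg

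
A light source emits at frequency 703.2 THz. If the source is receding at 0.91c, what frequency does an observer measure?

β = v/c = 0.91
(1-β)/(1+β) = 0.09/1.91 = 0.04712
Doppler factor = √(0.04712) = 0.21707
f_obs = 703.2 × 0.21707 = 152.6 THz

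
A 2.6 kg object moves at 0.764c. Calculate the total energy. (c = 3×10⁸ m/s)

γ = 1/√(1 - 0.764²) = 1.550
mc² = 2.6 × (3×10⁸)² = 2.340×10¹⁷ J
E = γmc² = 1.550 × 2.340×10¹⁷ = 3.627×10¹⁷ J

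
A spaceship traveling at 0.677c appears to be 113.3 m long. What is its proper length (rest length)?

Contracted length L = 113.3 m
γ = 1/√(1 - 0.677²) = 1.3587
L₀ = γL = 1.3587 × 113.3 = 153.9 m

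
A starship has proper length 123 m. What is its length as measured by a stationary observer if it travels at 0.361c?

Proper length L₀ = 123 m
γ = 1/√(1 - 0.361²) = 1.072
L = L₀/γ = 123/1.072 = 114.7 m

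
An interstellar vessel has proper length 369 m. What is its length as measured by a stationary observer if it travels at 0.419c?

Proper length L₀ = 369 m
γ = 1/√(1 - 0.419²) = 1.10134
L = L₀/γ = 369/1.10134 = 335.0 m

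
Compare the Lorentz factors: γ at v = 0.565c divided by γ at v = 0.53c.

γ₁ = 1/√(1 - 0.565²) = 1.212
γ₂ = 1/√(1 - 0.53²) = 1.179
γ₁/γ₂ = 1.212/1.179 = 1.028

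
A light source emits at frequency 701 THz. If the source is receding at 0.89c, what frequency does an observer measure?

β = v/c = 0.89
(1-β)/(1+β) = 0.11/1.89 = 0.05820
Doppler factor = √(0.05820) = 0.2412
f_obs = 701 × 0.2412 = 169.1 THz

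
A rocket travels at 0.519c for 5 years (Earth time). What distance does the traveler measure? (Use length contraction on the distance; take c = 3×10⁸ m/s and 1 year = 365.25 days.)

Earth distance: d = v × t = 0.519c × 5 yr = 2.457×10¹⁶ m
γ = 1.170
d' = d/γ = 2.457×10¹⁶/1.170 = 2.100×10¹⁶ m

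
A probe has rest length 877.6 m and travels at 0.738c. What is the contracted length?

Proper length L₀ = 877.6 m
γ = 1/√(1 - 0.738²) = 1.482
L = L₀/γ = 877.6/1.482 = 592.2 m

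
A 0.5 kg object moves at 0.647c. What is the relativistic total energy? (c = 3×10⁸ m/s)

γ = 1/√(1 - 0.647²) = 1.3115
mc² = 0.5 × (3×10⁸)² = 4.500×10¹⁶ J
E = γmc² = 1.3115 × 4.500×10¹⁶ = 5.902×10¹⁶ J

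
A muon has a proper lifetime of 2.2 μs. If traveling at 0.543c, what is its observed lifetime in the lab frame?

Proper lifetime τ₀ = 2.2 μs
γ = 1/√(1 - 0.543²) = 1.191
τ = γτ₀ = 1.191 × 2.2 μs = 2.620 μs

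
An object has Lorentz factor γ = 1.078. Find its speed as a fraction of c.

From γ = 1/√(1 - v²/c²):
1/γ² = 1/1.078² = 0.8605
v²/c² = 1 - 0.8605 = 0.1395
v/c = √(0.1395) = 0.3735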